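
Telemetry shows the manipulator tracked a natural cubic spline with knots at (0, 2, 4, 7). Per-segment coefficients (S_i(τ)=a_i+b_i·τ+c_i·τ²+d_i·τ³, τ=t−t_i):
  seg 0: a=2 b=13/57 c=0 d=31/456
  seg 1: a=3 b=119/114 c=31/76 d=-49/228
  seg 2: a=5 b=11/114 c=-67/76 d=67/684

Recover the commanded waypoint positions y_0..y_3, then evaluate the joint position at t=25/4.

y_0=2 y_1=3 y_2=5 y_3=0
S(25/4) = 9095/4864

y_0 = S_0(0) = a_0 = 2
y_1 = S_1(0) = a_1 = 3
y_2 = S_2(0) = a_2 = 5
y_3 = S_2(3) = 0
t_q=25/4 is in segment 2 (τ=9/4); S_2(τ)=9095/4864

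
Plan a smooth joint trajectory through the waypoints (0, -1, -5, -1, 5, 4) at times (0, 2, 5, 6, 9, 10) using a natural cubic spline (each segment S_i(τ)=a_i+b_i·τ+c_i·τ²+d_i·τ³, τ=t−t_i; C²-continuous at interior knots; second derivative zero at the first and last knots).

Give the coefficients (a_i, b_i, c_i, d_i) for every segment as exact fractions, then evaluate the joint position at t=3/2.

Δ: Δ0=-1/2, Δ1=-4/3, Δ2=4, Δ3=2, Δ4=-1
row 1: diag=10, rhs=-5; c'=3/10, d'=-1/2
row 2: denom=8−3·3/10=71/10; d'=(32−3·-1/2)/(71/10)=335/71
row 3: denom=8−1·10/71=558/71; d'=(-12−1·335/71)/(558/71)=-1187/558
row 4: denom=8−3·71/186=425/62; d'=(-18−3·-1187/558)/(425/62)=-2161/1275
back: M4=-2161/1275
back: M3=-1187/558−71/186·-2161/1275=-5662/3825
back: M2=335/71−10/71·-5662/3825=3769/765
back: M1=-1/2−3/10·3769/765=-2522/1275
M: M0=0, M1=-2522/1275, M2=3769/765, M3=-5662/3825, M4=-2161/1275, M5=0
seg 0: a=0, c=M0/2=0, d=(M1−M0)/(6·2)=-1261/7650, b=Δ0−h0·(2M0+M1)/6=1219/7650
seg 1: a=-1, c=M1/2=-1261/1275, d=(M2−M1)/(6·3)=26411/68850, b=Δ1−h1·(2M1+M2)/6=-13913/7650
seg 2: a=-5, c=M2/2=3769/1530, d=(M3−M2)/(6·1)=-2723/2550, b=Δ2−h2·(2M2+M3)/6=586/225
seg 3: a=-1, c=M3/2=-2831/3825, d=(M4−M3)/(6·3)=-821/68850, b=Δ3−h3·(2M3+M4)/6=33107/7650
seg 4: a=5, c=M4/2=-2161/2550, d=(M5−M4)/(6·1)=2161/7650, b=Δ4−h4·(2M4+M5)/6=-1664/3825
t_q=3/2 → seg 0, τ=3/2; S=0+1219/7650·τ+0·τ²+-1261/7650·τ³=-6473/20400

  seg 0: a=0 b=1219/7650 c=0 d=-1261/7650
  seg 1: a=-1 b=-13913/7650 c=-1261/1275 d=26411/68850
  seg 2: a=-5 b=586/225 c=3769/1530 d=-2723/2550
  seg 3: a=-1 b=33107/7650 c=-2831/3825 d=-821/68850
  seg 4: a=5 b=-1664/3825 c=-2161/2550 d=2161/7650
S(3/2) = -6473/20400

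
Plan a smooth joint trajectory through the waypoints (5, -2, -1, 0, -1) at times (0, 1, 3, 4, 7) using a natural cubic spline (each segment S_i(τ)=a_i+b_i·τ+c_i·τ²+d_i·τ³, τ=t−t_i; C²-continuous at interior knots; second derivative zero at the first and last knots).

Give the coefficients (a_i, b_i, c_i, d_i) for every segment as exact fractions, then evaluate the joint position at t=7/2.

  seg 0: a=5 b=-12551/1500 c=0 d=2051/1500
  seg 1: a=-2 b=-3199/750 c=2051/500 d=-2579/3000
  seg 2: a=-1 b=137/75 c=-132/125 d=86/375
  seg 3: a=0 b=151/375 c=-46/125 d=46/1125
S(7/2) = -161/500

Δ: Δ0=-7, Δ1=1/2, Δ2=1, Δ3=-1/3
row 1: diag=6, rhs=45; c'=1/3, d'=15/2
row 2: denom=6−2·1/3=16/3; d'=(3−2·15/2)/(16/3)=-9/4
row 3: denom=8−1·3/16=125/16; d'=(-8−1·-9/4)/(125/16)=-92/125
back: M3=-92/125
back: M2=-9/4−3/16·-92/125=-264/125
back: M1=15/2−1/3·-264/125=2051/250
M: M0=0, M1=2051/250, M2=-264/125, M3=-92/125, M4=0
seg 0: a=5, c=M0/2=0, d=(M1−M0)/(6·1)=2051/1500, b=Δ0−h0·(2M0+M1)/6=-12551/1500
seg 1: a=-2, c=M1/2=2051/500, d=(M2−M1)/(6·2)=-2579/3000, b=Δ1−h1·(2M1+M2)/6=-3199/750
seg 2: a=-1, c=M2/2=-132/125, d=(M3−M2)/(6·1)=86/375, b=Δ2−h2·(2M2+M3)/6=137/75
seg 3: a=0, c=M3/2=-46/125, d=(M4−M3)/(6·3)=46/1125, b=Δ3−h3·(2M3+M4)/6=151/375
t_q=7/2 → seg 2, τ=1/2; S=-1+137/75·τ+-132/125·τ²+86/375·τ³=-161/500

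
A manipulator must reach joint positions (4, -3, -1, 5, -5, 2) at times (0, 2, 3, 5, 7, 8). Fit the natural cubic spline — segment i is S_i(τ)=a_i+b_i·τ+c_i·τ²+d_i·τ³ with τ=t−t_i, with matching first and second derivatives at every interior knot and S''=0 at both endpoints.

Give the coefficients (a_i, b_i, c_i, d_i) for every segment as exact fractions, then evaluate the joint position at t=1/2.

  seg 0: a=4 b=-3575/698 c=0 d=283/698
  seg 1: a=-3 b=-179/698 c=849/349 d=-123/698
  seg 2: a=-1 b=1424/349 c=1329/698 d=-853/698
  seg 3: a=5 b=-1036/349 c=-3789/698 d=770/349
  seg 4: a=-5 b=626/349 c=5451/698 d=-1817/698
S(1/2) = 8319/5584

Δ: Δ0=-7/2, Δ1=2, Δ2=3, Δ3=-5, Δ4=7
row 1: diag=6, rhs=33; c'=1/6, d'=11/2
row 2: denom=6−1·1/6=35/6; d'=(6−1·11/2)/(35/6)=3/35
row 3: denom=8−2·12/35=256/35; d'=(-48−2·3/35)/(256/35)=-843/128
row 4: denom=6−2·35/128=349/64; d'=(72−2·-843/128)/(349/64)=5451/349
back: M4=5451/349
back: M3=-843/128−35/128·5451/349=-3789/349
back: M2=3/35−12/35·-3789/349=1329/349
back: M1=11/2−1/6·1329/349=1698/349
M: M0=0, M1=1698/349, M2=1329/349, M3=-3789/349, M4=5451/349, M5=0
seg 0: a=4, c=M0/2=0, d=(M1−M0)/(6·2)=283/698, b=Δ0−h0·(2M0+M1)/6=-3575/698
seg 1: a=-3, c=M1/2=849/349, d=(M2−M1)/(6·1)=-123/698, b=Δ1−h1·(2M1+M2)/6=-179/698
seg 2: a=-1, c=M2/2=1329/698, d=(M3−M2)/(6·2)=-853/698, b=Δ2−h2·(2M2+M3)/6=1424/349
seg 3: a=5, c=M3/2=-3789/698, d=(M4−M3)/(6·2)=770/349, b=Δ3−h3·(2M3+M4)/6=-1036/349
seg 4: a=-5, c=M4/2=5451/698, d=(M5−M4)/(6·1)=-1817/698, b=Δ4−h4·(2M4+M5)/6=626/349
t_q=1/2 → seg 0, τ=1/2; S=4+-3575/698·τ+0·τ²+283/698·τ³=8319/5584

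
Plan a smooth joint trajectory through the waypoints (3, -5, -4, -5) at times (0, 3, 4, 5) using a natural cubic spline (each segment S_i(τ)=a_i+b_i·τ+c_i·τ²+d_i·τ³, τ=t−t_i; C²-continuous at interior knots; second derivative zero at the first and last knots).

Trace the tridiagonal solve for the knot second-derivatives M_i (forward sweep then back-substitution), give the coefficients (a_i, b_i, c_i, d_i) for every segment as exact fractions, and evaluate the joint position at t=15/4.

Δ: Δ0=-8/3, Δ1=1, Δ2=-1
row 1: diag=8, rhs=22; c'=1/8, d'=11/4
row 2: denom=4−1·1/8=31/8; d'=(-12−1·11/4)/(31/8)=-118/31
back: M2=-118/31
back: M1=11/4−1/8·-118/31=100/31
M: M0=0, M1=100/31, M2=-118/31, M3=0
seg 0: a=3, c=M0/2=0, d=(M1−M0)/(6·3)=50/279, b=Δ0−h0·(2M0+M1)/6=-398/93
seg 1: a=-5, c=M1/2=50/31, d=(M2−M1)/(6·1)=-109/93, b=Δ1−h1·(2M1+M2)/6=52/93
seg 2: a=-4, c=M2/2=-59/31, d=(M3−M2)/(6·1)=59/93, b=Δ2−h2·(2M2+M3)/6=25/93
t_q=15/4 → seg 1, τ=3/4; S=-5+52/93·τ+50/31·τ²+-109/93·τ³=-8269/1984

  seg 0: a=3 b=-398/93 c=0 d=50/279
  seg 1: a=-5 b=52/93 c=50/31 d=-109/93
  seg 2: a=-4 b=25/93 c=-59/31 d=59/93
S(15/4) = -8269/1984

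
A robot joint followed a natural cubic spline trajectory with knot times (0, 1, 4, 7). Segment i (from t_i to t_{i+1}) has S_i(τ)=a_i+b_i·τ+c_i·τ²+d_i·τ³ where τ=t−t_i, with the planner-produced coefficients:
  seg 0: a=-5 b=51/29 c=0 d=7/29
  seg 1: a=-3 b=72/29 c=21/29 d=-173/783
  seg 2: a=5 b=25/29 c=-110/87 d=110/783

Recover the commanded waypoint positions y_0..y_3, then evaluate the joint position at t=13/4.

y_0=-5 y_1=-3 y_2=5 y_3=0
S(13/4) = 6933/1856

y_0 = S_0(0) = a_0 = -5
y_1 = S_1(0) = a_1 = -3
y_2 = S_2(0) = a_2 = 5
y_3 = S_2(3) = 0
t_q=13/4 is in segment 1 (τ=9/4); S_1(τ)=6933/1856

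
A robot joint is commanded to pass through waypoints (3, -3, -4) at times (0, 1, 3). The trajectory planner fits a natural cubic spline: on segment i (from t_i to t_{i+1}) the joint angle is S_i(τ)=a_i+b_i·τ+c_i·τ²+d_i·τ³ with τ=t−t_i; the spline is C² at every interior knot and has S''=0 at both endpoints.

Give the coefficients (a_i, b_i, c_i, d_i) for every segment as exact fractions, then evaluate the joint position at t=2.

Δ: Δ0=-6, Δ1=-1/2
row 1: diag=6, rhs=33; c'=1/3, d'=11/2
back: M1=11/2
M: M0=0, M1=11/2, M2=0
seg 0: a=3, c=M0/2=0, d=(M1−M0)/(6·1)=11/12, b=Δ0−h0·(2M0+M1)/6=-83/12
seg 1: a=-3, c=M1/2=11/4, d=(M2−M1)/(6·2)=-11/24, b=Δ1−h1·(2M1+M2)/6=-25/6
t_q=2 → seg 1, τ=1; S=-3+-25/6·τ+11/4·τ²+-11/24·τ³=-39/8

  seg 0: a=3 b=-83/12 c=0 d=11/12
  seg 1: a=-3 b=-25/6 c=11/4 d=-11/24
S(2) = -39/8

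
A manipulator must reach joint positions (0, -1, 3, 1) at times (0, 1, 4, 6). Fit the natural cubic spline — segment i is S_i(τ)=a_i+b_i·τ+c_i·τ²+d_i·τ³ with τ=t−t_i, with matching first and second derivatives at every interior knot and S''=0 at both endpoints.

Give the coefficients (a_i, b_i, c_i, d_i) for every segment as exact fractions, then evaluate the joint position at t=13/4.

Δ: Δ0=-1, Δ1=4/3, Δ2=-1
row 1: diag=8, rhs=14; c'=3/8, d'=7/4
row 2: denom=10−3·3/8=71/8; d'=(-14−3·7/4)/(71/8)=-154/71
back: M2=-154/71
back: M1=7/4−3/8·-154/71=182/71
M: M0=0, M1=182/71, M2=-154/71, M3=0
seg 0: a=0, c=M0/2=0, d=(M1−M0)/(6·1)=91/213, b=Δ0−h0·(2M0+M1)/6=-304/213
seg 1: a=-1, c=M1/2=91/71, d=(M2−M1)/(6·3)=-56/213, b=Δ1−h1·(2M1+M2)/6=-31/213
seg 2: a=3, c=M2/2=-77/71, d=(M3−M2)/(6·2)=77/426, b=Δ2−h2·(2M2+M3)/6=95/213
t_q=13/4 → seg 1, τ=9/4; S=-1+-31/213·τ+91/71·τ²+-56/213·τ³=2461/1136

  seg 0: a=0 b=-304/213 c=0 d=91/213
  seg 1: a=-1 b=-31/213 c=91/71 d=-56/213
  seg 2: a=3 b=95/213 c=-77/71 d=77/426
S(13/4) = 2461/1136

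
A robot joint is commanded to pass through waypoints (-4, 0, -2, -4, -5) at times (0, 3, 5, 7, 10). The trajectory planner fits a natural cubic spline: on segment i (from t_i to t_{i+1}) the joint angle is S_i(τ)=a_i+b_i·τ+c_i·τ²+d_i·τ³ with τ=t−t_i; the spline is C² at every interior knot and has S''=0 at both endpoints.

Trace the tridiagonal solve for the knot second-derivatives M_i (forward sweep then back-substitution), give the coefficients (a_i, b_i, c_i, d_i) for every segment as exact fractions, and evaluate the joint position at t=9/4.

Δ: Δ0=4/3, Δ1=-1, Δ2=-1, Δ3=-1/3
row 1: diag=10, rhs=-14; c'=1/5, d'=-7/5
row 2: denom=8−2·1/5=38/5; d'=(0−2·-7/5)/(38/5)=7/19
row 3: denom=10−2·5/19=180/19; d'=(4−2·7/19)/(180/19)=31/90
back: M3=31/90
back: M2=7/19−5/19·31/90=5/18
back: M1=-7/5−1/5·5/18=-131/90
M: M0=0, M1=-131/90, M2=5/18, M3=31/90, M4=0
seg 0: a=-4, c=M0/2=0, d=(M1−M0)/(6·3)=-131/1620, b=Δ0−h0·(2M0+M1)/6=371/180
seg 1: a=0, c=M1/2=-131/180, d=(M2−M1)/(6·2)=13/90, b=Δ1−h1·(2M1+M2)/6=-11/90
seg 2: a=-2, c=M2/2=5/36, d=(M3−M2)/(6·2)=1/180, b=Δ2−h2·(2M2+M3)/6=-13/10
seg 3: a=-4, c=M3/2=31/180, d=(M4−M3)/(6·3)=-31/1620, b=Δ3−h3·(2M3+M4)/6=-61/90
t_q=9/4 → seg 0, τ=9/4; S=-4+371/180·τ+0·τ²+-131/1620·τ³=-363/1280

  seg 0: a=-4 b=371/180 c=0 d=-131/1620
  seg 1: a=0 b=-11/90 c=-131/180 d=13/90
  seg 2: a=-2 b=-13/10 c=5/36 d=1/180
  seg 3: a=-4 b=-61/90 c=31/180 d=-31/1620
S(9/4) = -363/1280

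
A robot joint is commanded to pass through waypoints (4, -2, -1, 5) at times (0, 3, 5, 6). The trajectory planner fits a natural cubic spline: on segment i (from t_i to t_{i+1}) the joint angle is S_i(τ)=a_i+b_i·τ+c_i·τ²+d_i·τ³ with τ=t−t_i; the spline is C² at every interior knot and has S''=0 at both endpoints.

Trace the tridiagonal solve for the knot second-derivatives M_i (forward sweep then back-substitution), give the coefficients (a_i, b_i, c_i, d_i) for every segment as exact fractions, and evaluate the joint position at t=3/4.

  seg 0: a=4 b=-31/14 c=0 d=1/42
  seg 1: a=-2 b=-11/7 c=3/14 d=23/56
  seg 2: a=-1 b=59/14 c=75/28 d=-25/28
S(3/4) = 2105/896

Δ: Δ0=-2, Δ1=1/2, Δ2=6
row 1: diag=10, rhs=15; c'=1/5, d'=3/2
row 2: denom=6−2·1/5=28/5; d'=(33−2·3/2)/(28/5)=75/14
back: M2=75/14
back: M1=3/2−1/5·75/14=3/7
M: M0=0, M1=3/7, M2=75/14, M3=0
seg 0: a=4, c=M0/2=0, d=(M1−M0)/(6·3)=1/42, b=Δ0−h0·(2M0+M1)/6=-31/14
seg 1: a=-2, c=M1/2=3/14, d=(M2−M1)/(6·2)=23/56, b=Δ1−h1·(2M1+M2)/6=-11/7
seg 2: a=-1, c=M2/2=75/28, d=(M3−M2)/(6·1)=-25/28, b=Δ2−h2·(2M2+M3)/6=59/14
t_q=3/4 → seg 0, τ=3/4; S=4+-31/14·τ+0·τ²+1/42·τ³=2105/896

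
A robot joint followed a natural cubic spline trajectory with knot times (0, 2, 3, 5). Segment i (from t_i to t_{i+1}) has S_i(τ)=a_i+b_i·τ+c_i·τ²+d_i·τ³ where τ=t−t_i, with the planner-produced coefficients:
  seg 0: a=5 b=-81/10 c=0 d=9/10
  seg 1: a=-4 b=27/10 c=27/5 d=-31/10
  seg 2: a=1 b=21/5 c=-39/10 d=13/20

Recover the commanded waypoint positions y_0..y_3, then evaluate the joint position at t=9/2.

y_0 = S_0(0) = a_0 = 5
y_1 = S_1(0) = a_1 = -4
y_2 = S_2(0) = a_2 = 1
y_3 = S_2(2) = -1
t_q=9/2 is in segment 2 (τ=3/2); S_2(τ)=23/32

y_0=5 y_1=-4 y_2=1 y_3=-1
S(9/2) = 23/32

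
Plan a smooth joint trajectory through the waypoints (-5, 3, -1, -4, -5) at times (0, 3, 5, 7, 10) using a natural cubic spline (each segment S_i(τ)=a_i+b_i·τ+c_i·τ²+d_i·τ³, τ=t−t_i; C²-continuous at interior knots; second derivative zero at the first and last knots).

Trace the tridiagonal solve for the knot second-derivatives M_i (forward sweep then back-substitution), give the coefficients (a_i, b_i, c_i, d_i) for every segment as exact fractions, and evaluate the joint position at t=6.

Δ: Δ0=8/3, Δ1=-2, Δ2=-3/2, Δ3=-1/3
row 1: diag=10, rhs=-28; c'=1/5, d'=-14/5
row 2: denom=8−2·1/5=38/5; d'=(3−2·-14/5)/(38/5)=43/38
row 3: denom=10−2·5/19=180/19; d'=(7−2·43/38)/(180/19)=1/2
back: M3=1/2
back: M2=43/38−5/19·1/2=1
back: M1=-14/5−1/5·1=-3
M: M0=0, M1=-3, M2=1, M3=1/2, M4=0
seg 0: a=-5, c=M0/2=0, d=(M1−M0)/(6·3)=-1/6, b=Δ0−h0·(2M0+M1)/6=25/6
seg 1: a=3, c=M1/2=-3/2, d=(M2−M1)/(6·2)=1/3, b=Δ1−h1·(2M1+M2)/6=-1/3
seg 2: a=-1, c=M2/2=1/2, d=(M3−M2)/(6·2)=-1/24, b=Δ2−h2·(2M2+M3)/6=-7/3
seg 3: a=-4, c=M3/2=1/4, d=(M4−M3)/(6·3)=-1/36, b=Δ3−h3·(2M3+M4)/6=-5/6
t_q=6 → seg 2, τ=1; S=-1+-7/3·τ+1/2·τ²+-1/24·τ³=-23/8

  seg 0: a=-5 b=25/6 c=0 d=-1/6
  seg 1: a=3 b=-1/3 c=-3/2 d=1/3
  seg 2: a=-1 b=-7/3 c=1/2 d=-1/24
  seg 3: a=-4 b=-5/6 c=1/4 d=-1/36
S(6) = -23/8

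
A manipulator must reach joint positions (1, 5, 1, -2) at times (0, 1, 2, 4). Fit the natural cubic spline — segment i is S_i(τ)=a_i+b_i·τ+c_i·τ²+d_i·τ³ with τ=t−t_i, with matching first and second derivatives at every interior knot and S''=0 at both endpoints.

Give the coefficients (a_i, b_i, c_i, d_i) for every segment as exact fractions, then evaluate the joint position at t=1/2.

Δ: Δ0=4, Δ1=-4, Δ2=-3/2
row 1: diag=4, rhs=-48; c'=1/4, d'=-12
row 2: denom=6−1·1/4=23/4; d'=(15−1·-12)/(23/4)=108/23
back: M2=108/23
back: M1=-12−1/4·108/23=-303/23
M: M0=0, M1=-303/23, M2=108/23, M3=0
seg 0: a=1, c=M0/2=0, d=(M1−M0)/(6·1)=-101/46, b=Δ0−h0·(2M0+M1)/6=285/46
seg 1: a=5, c=M1/2=-303/46, d=(M2−M1)/(6·1)=137/46, b=Δ1−h1·(2M1+M2)/6=-9/23
seg 2: a=1, c=M2/2=54/23, d=(M3−M2)/(6·2)=-9/23, b=Δ2−h2·(2M2+M3)/6=-213/46
t_q=1/2 → seg 0, τ=1/2; S=1+285/46·τ+0·τ²+-101/46·τ³=1407/368

  seg 0: a=1 b=285/46 c=0 d=-101/46
  seg 1: a=5 b=-9/23 c=-303/46 d=137/46
  seg 2: a=1 b=-213/46 c=54/23 d=-9/23
S(1/2) = 1407/368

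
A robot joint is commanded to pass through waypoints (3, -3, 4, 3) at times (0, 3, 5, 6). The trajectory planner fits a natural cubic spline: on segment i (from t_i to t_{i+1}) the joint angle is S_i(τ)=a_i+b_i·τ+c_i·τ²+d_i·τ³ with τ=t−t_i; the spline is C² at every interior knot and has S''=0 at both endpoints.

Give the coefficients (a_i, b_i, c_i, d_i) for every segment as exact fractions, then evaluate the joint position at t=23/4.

Δ: Δ0=-2, Δ1=7/2, Δ2=-1
row 1: diag=10, rhs=33; c'=1/5, d'=33/10
row 2: denom=6−2·1/5=28/5; d'=(-27−2·33/10)/(28/5)=-6
back: M2=-6
back: M1=33/10−1/5·-6=9/2
M: M0=0, M1=9/2, M2=-6, M3=0
seg 0: a=3, c=M0/2=0, d=(M1−M0)/(6·3)=1/4, b=Δ0−h0·(2M0+M1)/6=-17/4
seg 1: a=-3, c=M1/2=9/4, d=(M2−M1)/(6·2)=-7/8, b=Δ1−h1·(2M1+M2)/6=5/2
seg 2: a=4, c=M2/2=-3, d=(M3−M2)/(6·1)=1, b=Δ2−h2·(2M2+M3)/6=1
t_q=23/4 → seg 2, τ=3/4; S=4+1·τ+-3·τ²+1·τ³=223/64

  seg 0: a=3 b=-17/4 c=0 d=1/4
  seg 1: a=-3 b=5/2 c=9/4 d=-7/8
  seg 2: a=4 b=1 c=-3 d=1
S(23/4) = 223/64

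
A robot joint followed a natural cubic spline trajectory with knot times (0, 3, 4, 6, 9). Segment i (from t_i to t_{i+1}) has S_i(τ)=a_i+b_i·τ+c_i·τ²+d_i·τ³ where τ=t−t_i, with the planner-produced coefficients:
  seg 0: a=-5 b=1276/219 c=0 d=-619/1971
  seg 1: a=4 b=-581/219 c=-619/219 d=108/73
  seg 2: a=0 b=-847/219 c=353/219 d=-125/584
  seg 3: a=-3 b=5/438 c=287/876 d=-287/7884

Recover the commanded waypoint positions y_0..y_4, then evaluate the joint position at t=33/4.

y_0=-5 y_1=4 y_2=0 y_3=-3 y_4=-1
S(33/4) = -32337/18688

y_0 = S_0(0) = a_0 = -5
y_1 = S_1(0) = a_1 = 4
y_2 = S_2(0) = a_2 = 0
y_3 = S_3(0) = a_3 = -3
y_4 = S_3(3) = -1
t_q=33/4 is in segment 3 (τ=9/4); S_3(τ)=-32337/18688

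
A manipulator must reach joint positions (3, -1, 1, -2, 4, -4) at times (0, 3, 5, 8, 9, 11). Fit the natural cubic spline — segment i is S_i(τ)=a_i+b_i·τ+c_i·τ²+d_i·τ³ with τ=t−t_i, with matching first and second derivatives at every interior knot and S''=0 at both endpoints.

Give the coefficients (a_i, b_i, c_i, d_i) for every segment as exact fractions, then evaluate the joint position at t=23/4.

  seg 0: a=3 b=-809/331 c=0 d=1103/8937
  seg 1: a=-1 b=294/331 c=1103/993 d=-2095/3972
  seg 2: a=1 b=-991/993 c=-4079/1986 d=12233/17874
  seg 3: a=-2 b=10243/1986 c=1359/331 d=-6481/1986
  seg 4: a=4 b=3554/993 c=-3763/662 d=3763/3972
S(23/4) = -26059/42368

Δ: Δ0=-4/3, Δ1=1, Δ2=-1, Δ3=6, Δ4=-4
row 1: diag=10, rhs=14; c'=1/5, d'=7/5
row 2: denom=10−2·1/5=48/5; d'=(-12−2·7/5)/(48/5)=-37/24
row 3: denom=8−3·5/16=113/16; d'=(42−3·-37/24)/(113/16)=746/113
row 4: denom=6−1·16/113=662/113; d'=(-60−1·746/113)/(662/113)=-3763/331
back: M4=-3763/331
back: M3=746/113−16/113·-3763/331=2718/331
back: M2=-37/24−5/16·2718/331=-4079/993
back: M1=7/5−1/5·-4079/993=2206/993
M: M0=0, M1=2206/993, M2=-4079/993, M3=2718/331, M4=-3763/331, M5=0
seg 0: a=3, c=M0/2=0, d=(M1−M0)/(6·3)=1103/8937, b=Δ0−h0·(2M0+M1)/6=-809/331
seg 1: a=-1, c=M1/2=1103/993, d=(M2−M1)/(6·2)=-2095/3972, b=Δ1−h1·(2M1+M2)/6=294/331
seg 2: a=1, c=M2/2=-4079/1986, d=(M3−M2)/(6·3)=12233/17874, b=Δ2−h2·(2M2+M3)/6=-991/993
seg 3: a=-2, c=M3/2=1359/331, d=(M4−M3)/(6·1)=-6481/1986, b=Δ3−h3·(2M3+M4)/6=10243/1986
seg 4: a=4, c=M4/2=-3763/662, d=(M5−M4)/(6·2)=3763/3972, b=Δ4−h4·(2M4+M5)/6=3554/993
t_q=23/4 → seg 2, τ=3/4; S=1+-991/993·τ+-4079/1986·τ²+12233/17874·τ³=-26059/42368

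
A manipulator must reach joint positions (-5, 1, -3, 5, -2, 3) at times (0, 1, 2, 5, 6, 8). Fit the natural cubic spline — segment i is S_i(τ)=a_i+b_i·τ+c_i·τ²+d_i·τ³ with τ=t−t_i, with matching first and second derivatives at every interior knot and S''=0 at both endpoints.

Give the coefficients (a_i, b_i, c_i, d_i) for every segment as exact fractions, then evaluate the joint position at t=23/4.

Δ: Δ0=6, Δ1=-4, Δ2=8/3, Δ3=-7, Δ4=5/2
row 1: diag=4, rhs=-60; c'=1/4, d'=-15
row 2: denom=8−1·1/4=31/4; d'=(40−1·-15)/(31/4)=220/31
row 3: denom=8−3·12/31=212/31; d'=(-58−3·220/31)/(212/31)=-1229/106
row 4: denom=6−1·31/212=1241/212; d'=(57−1·-1229/106)/(1241/212)=14542/1241
back: M4=14542/1241
back: M3=-1229/106−31/212·14542/1241=-16515/1241
back: M2=220/31−12/31·-16515/1241=15200/1241
back: M1=-15−1/4·15200/1241=-22415/1241
M: M0=0, M1=-22415/1241, M2=15200/1241, M3=-16515/1241, M4=14542/1241, M5=0
seg 0: a=-5, c=M0/2=0, d=(M1−M0)/(6·1)=-22415/7446, b=Δ0−h0·(2M0+M1)/6=67091/7446
seg 1: a=1, c=M1/2=-22415/2482, d=(M2−M1)/(6·1)=37615/7446, b=Δ1−h1·(2M1+M2)/6=-77/3723
seg 2: a=-3, c=M2/2=7600/1241, d=(M3−M2)/(6·3)=-31715/22338, b=Δ2−h2·(2M2+M3)/6=-21799/7446
seg 3: a=5, c=M3/2=-16515/2482, d=(M4−M3)/(6·1)=31057/7446, b=Δ3−h3·(2M3+M4)/6=-16817/3723
seg 4: a=-2, c=M4/2=7271/1241, d=(M5−M4)/(6·2)=-7271/7446, b=Δ4−h4·(2M4+M5)/6=-39553/7446
t_q=23/4 → seg 3, τ=3/4; S=5+-16817/3723·τ+-16515/2482·τ²+31057/7446·τ³=-58931/158848

  seg 0: a=-5 b=67091/7446 c=0 d=-22415/7446
  seg 1: a=1 b=-77/3723 c=-22415/2482 d=37615/7446
  seg 2: a=-3 b=-21799/7446 c=7600/1241 d=-31715/22338
  seg 3: a=5 b=-16817/3723 c=-16515/2482 d=31057/7446
  seg 4: a=-2 b=-39553/7446 c=7271/1241 d=-7271/7446
S(23/4) = -58931/158848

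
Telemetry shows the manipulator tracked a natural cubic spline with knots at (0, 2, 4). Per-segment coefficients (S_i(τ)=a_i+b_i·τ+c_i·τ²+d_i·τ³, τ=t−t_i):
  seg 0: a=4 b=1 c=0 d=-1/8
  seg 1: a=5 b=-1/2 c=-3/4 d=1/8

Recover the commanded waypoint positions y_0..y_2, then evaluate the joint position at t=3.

y_0 = S_0(0) = a_0 = 4
y_1 = S_1(0) = a_1 = 5
y_2 = S_1(2) = 2
t_q=3 is in segment 1 (τ=1); S_1(τ)=31/8

y_0=4 y_1=5 y_2=2
S(3) = 31/8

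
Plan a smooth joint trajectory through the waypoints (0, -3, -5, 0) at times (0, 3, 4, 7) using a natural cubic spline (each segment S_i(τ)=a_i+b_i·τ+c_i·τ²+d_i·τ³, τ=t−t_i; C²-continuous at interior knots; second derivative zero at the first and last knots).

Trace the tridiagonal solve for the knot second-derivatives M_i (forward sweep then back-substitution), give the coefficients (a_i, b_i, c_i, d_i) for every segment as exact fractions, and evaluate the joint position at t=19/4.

  seg 0: a=0 b=-4/9 c=0 d=-5/81
  seg 1: a=-3 b=-19/9 c=-5/9 d=2/3
  seg 2: a=-5 b=-11/9 c=13/9 d=-13/81
S(19/4) = -331/64

Δ: Δ0=-1, Δ1=-2, Δ2=5/3
row 1: diag=8, rhs=-6; c'=1/8, d'=-3/4
row 2: denom=8−1·1/8=63/8; d'=(22−1·-3/4)/(63/8)=26/9
back: M2=26/9
back: M1=-3/4−1/8·26/9=-10/9
M: M0=0, M1=-10/9, M2=26/9, M3=0
seg 0: a=0, c=M0/2=0, d=(M1−M0)/(6·3)=-5/81, b=Δ0−h0·(2M0+M1)/6=-4/9
seg 1: a=-3, c=M1/2=-5/9, d=(M2−M1)/(6·1)=2/3, b=Δ1−h1·(2M1+M2)/6=-19/9
seg 2: a=-5, c=M2/2=13/9, d=(M3−M2)/(6·3)=-13/81, b=Δ2−h2·(2M2+M3)/6=-11/9
t_q=19/4 → seg 2, τ=3/4; S=-5+-11/9·τ+13/9·τ²+-13/81·τ³=-331/64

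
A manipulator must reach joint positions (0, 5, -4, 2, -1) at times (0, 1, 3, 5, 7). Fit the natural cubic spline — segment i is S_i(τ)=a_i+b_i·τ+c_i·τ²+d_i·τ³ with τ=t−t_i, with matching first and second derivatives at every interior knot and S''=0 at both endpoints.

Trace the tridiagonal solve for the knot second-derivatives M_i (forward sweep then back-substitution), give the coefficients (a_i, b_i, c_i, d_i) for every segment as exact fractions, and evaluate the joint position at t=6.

Δ: Δ0=5, Δ1=-9/2, Δ2=3, Δ3=-3/2
row 1: diag=6, rhs=-57; c'=1/3, d'=-19/2
row 2: denom=8−2·1/3=22/3; d'=(45−2·-19/2)/(22/3)=96/11
row 3: denom=8−2·3/11=82/11; d'=(-27−2·96/11)/(82/11)=-489/82
back: M3=-489/82
back: M2=96/11−3/11·-489/82=849/82
back: M1=-19/2−1/3·849/82=-531/41
M: M0=0, M1=-531/41, M2=849/82, M3=-489/82, M4=0
seg 0: a=0, c=M0/2=0, d=(M1−M0)/(6·1)=-177/82, b=Δ0−h0·(2M0+M1)/6=587/82
seg 1: a=5, c=M1/2=-531/82, d=(M2−M1)/(6·2)=637/328, b=Δ1−h1·(2M1+M2)/6=28/41
seg 2: a=-4, c=M2/2=849/164, d=(M3−M2)/(6·2)=-223/164, b=Δ2−h2·(2M2+M3)/6=-157/82
seg 3: a=2, c=M3/2=-489/164, d=(M4−M3)/(6·2)=163/328, b=Δ3−h3·(2M3+M4)/6=203/82
t_q=6 → seg 3, τ=1; S=2+203/82·τ+-489/164·τ²+163/328·τ³=653/328

  seg 0: a=0 b=587/82 c=0 d=-177/82
  seg 1: a=5 b=28/41 c=-531/82 d=637/328
  seg 2: a=-4 b=-157/82 c=849/164 d=-223/164
  seg 3: a=2 b=203/82 c=-489/164 d=163/328
S(6) = 653/328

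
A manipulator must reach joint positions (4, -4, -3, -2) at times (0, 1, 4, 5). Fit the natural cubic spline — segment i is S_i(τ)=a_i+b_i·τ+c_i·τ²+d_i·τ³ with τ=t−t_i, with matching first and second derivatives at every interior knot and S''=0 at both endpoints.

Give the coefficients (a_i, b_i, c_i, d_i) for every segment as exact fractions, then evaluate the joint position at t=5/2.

Δ: Δ0=-8, Δ1=1/3, Δ2=1
row 1: diag=8, rhs=50; c'=3/8, d'=25/4
row 2: denom=8−3·3/8=55/8; d'=(4−3·25/4)/(55/8)=-118/55
back: M2=-118/55
back: M1=25/4−3/8·-118/55=388/55
M: M0=0, M1=388/55, M2=-118/55, M3=0
seg 0: a=4, c=M0/2=0, d=(M1−M0)/(6·1)=194/165, b=Δ0−h0·(2M0+M1)/6=-1514/165
seg 1: a=-4, c=M1/2=194/55, d=(M2−M1)/(6·3)=-23/45, b=Δ1−h1·(2M1+M2)/6=-932/165
seg 2: a=-3, c=M2/2=-59/55, d=(M3−M2)/(6·1)=59/165, b=Δ2−h2·(2M2+M3)/6=283/165
t_q=5/2 → seg 1, τ=3/2; S=-4+-932/165·τ+194/55·τ²+-23/45·τ³=-551/88

  seg 0: a=4 b=-1514/165 c=0 d=194/165
  seg 1: a=-4 b=-932/165 c=194/55 d=-23/45
  seg 2: a=-3 b=283/165 c=-59/55 d=59/165
S(5/2) = -551/88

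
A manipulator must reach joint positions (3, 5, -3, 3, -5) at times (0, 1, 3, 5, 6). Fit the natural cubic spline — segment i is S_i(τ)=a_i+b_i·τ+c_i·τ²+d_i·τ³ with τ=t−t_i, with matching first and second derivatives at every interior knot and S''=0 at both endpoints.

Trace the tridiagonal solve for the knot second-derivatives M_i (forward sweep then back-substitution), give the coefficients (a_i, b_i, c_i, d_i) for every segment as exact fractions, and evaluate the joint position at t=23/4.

  seg 0: a=3 b=109/30 c=0 d=-49/30
  seg 1: a=5 b=-19/15 c=-49/10 d=53/30
  seg 2: a=-3 b=1/3 c=57/10 d=-131/60
  seg 3: a=3 b=-46/15 c=-37/5 d=37/15
S(23/4) = -155/64

Δ: Δ0=2, Δ1=-4, Δ2=3, Δ3=-8
row 1: diag=6, rhs=-36; c'=1/3, d'=-6
row 2: denom=8−2·1/3=22/3; d'=(42−2·-6)/(22/3)=81/11
row 3: denom=6−2·3/11=60/11; d'=(-66−2·81/11)/(60/11)=-74/5
back: M3=-74/5
back: M2=81/11−3/11·-74/5=57/5
back: M1=-6−1/3·57/5=-49/5
M: M0=0, M1=-49/5, M2=57/5, M3=-74/5, M4=0
seg 0: a=3, c=M0/2=0, d=(M1−M0)/(6·1)=-49/30, b=Δ0−h0·(2M0+M1)/6=109/30
seg 1: a=5, c=M1/2=-49/10, d=(M2−M1)/(6·2)=53/30, b=Δ1−h1·(2M1+M2)/6=-19/15
seg 2: a=-3, c=M2/2=57/10, d=(M3−M2)/(6·2)=-131/60, b=Δ2−h2·(2M2+M3)/6=1/3
seg 3: a=3, c=M3/2=-37/5, d=(M4−M3)/(6·1)=37/15, b=Δ3−h3·(2M3+M4)/6=-46/15
t_q=23/4 → seg 3, τ=3/4; S=3+-46/15·τ+-37/5·τ²+37/15·τ³=-155/64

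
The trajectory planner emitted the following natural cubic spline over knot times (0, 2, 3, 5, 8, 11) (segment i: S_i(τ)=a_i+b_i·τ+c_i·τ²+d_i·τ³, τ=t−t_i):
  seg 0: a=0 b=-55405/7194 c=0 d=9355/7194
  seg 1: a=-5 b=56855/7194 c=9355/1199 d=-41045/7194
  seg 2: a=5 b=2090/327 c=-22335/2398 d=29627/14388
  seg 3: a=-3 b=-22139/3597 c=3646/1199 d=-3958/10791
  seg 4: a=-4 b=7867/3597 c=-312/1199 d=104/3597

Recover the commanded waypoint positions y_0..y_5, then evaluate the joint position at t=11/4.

y_0 = S_0(0) = a_0 = 0
y_1 = S_1(0) = a_1 = -5
y_2 = S_2(0) = a_2 = 5
y_3 = S_3(0) = a_3 = -3
y_4 = S_4(0) = a_4 = -4
y_5 = S_4(3) = 1
t_q=11/4 is in segment 1 (τ=3/4); S_1(τ)=446475/153472

y_0=0 y_1=-5 y_2=5 y_3=-3 y_4=-4 y_5=1
S(11/4) = 446475/153472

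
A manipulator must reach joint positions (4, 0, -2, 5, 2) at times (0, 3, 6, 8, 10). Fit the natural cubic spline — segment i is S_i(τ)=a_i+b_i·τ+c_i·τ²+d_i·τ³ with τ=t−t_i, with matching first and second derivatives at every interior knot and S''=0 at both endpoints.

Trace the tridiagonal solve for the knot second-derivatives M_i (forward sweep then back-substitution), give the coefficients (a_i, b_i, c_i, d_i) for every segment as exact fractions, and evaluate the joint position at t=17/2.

  seg 0: a=4 b=-21/20 c=0 d=-17/540
  seg 1: a=0 b=-19/10 c=-17/60 d=25/108
  seg 2: a=-2 b=53/20 c=9/5 d=-11/16
  seg 3: a=5 b=8/5 c=-93/40 d=31/80
S(17/2) = 3371/640

Δ: Δ0=-4/3, Δ1=-2/3, Δ2=7/2, Δ3=-3/2
row 1: diag=12, rhs=4; c'=1/4, d'=1/3
row 2: denom=10−3·1/4=37/4; d'=(25−3·1/3)/(37/4)=96/37
row 3: denom=8−2·8/37=280/37; d'=(-30−2·96/37)/(280/37)=-93/20
back: M3=-93/20
back: M2=96/37−8/37·-93/20=18/5
back: M1=1/3−1/4·18/5=-17/30
M: M0=0, M1=-17/30, M2=18/5, M3=-93/20, M4=0
seg 0: a=4, c=M0/2=0, d=(M1−M0)/(6·3)=-17/540, b=Δ0−h0·(2M0+M1)/6=-21/20
seg 1: a=0, c=M1/2=-17/60, d=(M2−M1)/(6·3)=25/108, b=Δ1−h1·(2M1+M2)/6=-19/10
seg 2: a=-2, c=M2/2=9/5, d=(M3−M2)/(6·2)=-11/16, b=Δ2−h2·(2M2+M3)/6=53/20
seg 3: a=5, c=M3/2=-93/40, d=(M4−M3)/(6·2)=31/80, b=Δ3−h3·(2M3+M4)/6=8/5
t_q=17/2 → seg 3, τ=1/2; S=5+8/5·τ+-93/40·τ²+31/80·τ³=3371/640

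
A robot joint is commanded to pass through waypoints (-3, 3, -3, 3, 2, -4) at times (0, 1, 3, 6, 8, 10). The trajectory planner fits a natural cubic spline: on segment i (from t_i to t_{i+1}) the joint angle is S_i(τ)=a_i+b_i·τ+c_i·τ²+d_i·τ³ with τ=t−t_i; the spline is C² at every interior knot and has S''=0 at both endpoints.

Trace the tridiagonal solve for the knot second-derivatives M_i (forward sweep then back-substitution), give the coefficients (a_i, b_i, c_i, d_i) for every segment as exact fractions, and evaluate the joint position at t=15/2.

Δ: Δ0=6, Δ1=-3, Δ2=2, Δ3=-1/2, Δ4=-3
row 1: diag=6, rhs=-54; c'=1/3, d'=-9
row 2: denom=10−2·1/3=28/3; d'=(30−2·-9)/(28/3)=36/7
row 3: denom=10−3·9/28=253/28; d'=(-15−3·36/7)/(253/28)=-852/253
row 4: denom=8−2·56/253=1912/253; d'=(-15−2·-852/253)/(1912/253)=-2091/1912
back: M4=-2091/1912
back: M3=-852/253−56/253·-2091/1912=-747/239
back: M2=36/7−9/28·-747/239=5877/956
back: M1=-9−1/3·5877/956=-10563/956
M: M0=0, M1=-10563/956, M2=5877/956, M3=-747/239, M4=-2091/1912, M5=0
seg 0: a=-3, c=M0/2=0, d=(M1−M0)/(6·1)=-3521/1912, b=Δ0−h0·(2M0+M1)/6=14993/1912
seg 1: a=3, c=M1/2=-10563/1912, d=(M2−M1)/(6·2)=685/478, b=Δ1−h1·(2M1+M2)/6=2215/956
seg 2: a=-3, c=M2/2=5877/1912, d=(M3−M2)/(6·3)=-985/1912, b=Δ2−h2·(2M2+M3)/6=-2471/956
seg 3: a=3, c=M3/2=-747/478, d=(M4−M3)/(6·2)=1295/7648, b=Δ3−h3·(2M3+M4)/6=3725/1912
seg 4: a=2, c=M4/2=-2091/3824, d=(M5−M4)/(6·2)=697/7648, b=Δ4−h4·(2M4+M5)/6=-2171/956
t_q=15/2 → seg 3, τ=3/2; S=3+3725/1912·τ+-747/478·τ²+1295/7648·τ³=182181/61184

  seg 0: a=-3 b=14993/1912 c=0 d=-3521/1912
  seg 1: a=3 b=2215/956 c=-10563/1912 d=685/478
  seg 2: a=-3 b=-2471/956 c=5877/1912 d=-985/1912
  seg 3: a=3 b=3725/1912 c=-747/478 d=1295/7648
  seg 4: a=2 b=-2171/956 c=-2091/3824 d=697/7648
S(15/2) = 182181/61184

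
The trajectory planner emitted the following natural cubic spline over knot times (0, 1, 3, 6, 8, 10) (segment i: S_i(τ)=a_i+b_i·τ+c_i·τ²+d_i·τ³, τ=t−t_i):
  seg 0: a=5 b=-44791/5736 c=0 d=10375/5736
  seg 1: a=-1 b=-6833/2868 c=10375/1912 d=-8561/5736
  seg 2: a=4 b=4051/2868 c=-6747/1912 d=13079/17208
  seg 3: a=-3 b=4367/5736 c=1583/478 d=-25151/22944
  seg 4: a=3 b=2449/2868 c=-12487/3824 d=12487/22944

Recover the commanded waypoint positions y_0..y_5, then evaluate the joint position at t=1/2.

y_0 = S_0(0) = a_0 = 5
y_1 = S_1(0) = a_1 = -1
y_2 = S_2(0) = a_2 = 4
y_3 = S_3(0) = a_3 = -3
y_4 = S_4(0) = a_4 = 3
y_5 = S_4(2) = -4
t_q=1/2 is in segment 0 (τ=1/2); S_0(τ)=20217/15296

y_0=5 y_1=-1 y_2=4 y_3=-3 y_4=3 y_5=-4
S(1/2) = 20217/15296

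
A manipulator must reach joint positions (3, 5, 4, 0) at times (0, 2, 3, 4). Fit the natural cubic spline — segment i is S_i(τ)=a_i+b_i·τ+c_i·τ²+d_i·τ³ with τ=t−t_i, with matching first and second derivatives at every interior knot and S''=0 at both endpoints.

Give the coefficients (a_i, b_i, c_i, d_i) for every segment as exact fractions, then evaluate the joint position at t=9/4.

Δ: Δ0=1, Δ1=-1, Δ2=-4
row 1: diag=6, rhs=-12; c'=1/6, d'=-2
row 2: denom=4−1·1/6=23/6; d'=(-18−1·-2)/(23/6)=-96/23
back: M2=-96/23
back: M1=-2−1/6·-96/23=-30/23
M: M0=0, M1=-30/23, M2=-96/23, M3=0
seg 0: a=3, c=M0/2=0, d=(M1−M0)/(6·2)=-5/46, b=Δ0−h0·(2M0+M1)/6=33/23
seg 1: a=5, c=M1/2=-15/23, d=(M2−M1)/(6·1)=-11/23, b=Δ1−h1·(2M1+M2)/6=3/23
seg 2: a=4, c=M2/2=-48/23, d=(M3−M2)/(6·1)=16/23, b=Δ2−h2·(2M2+M3)/6=-60/23
t_q=9/4 → seg 1, τ=1/4; S=5+3/23·τ+-15/23·τ²+-11/23·τ³=319/64

  seg 0: a=3 b=33/23 c=0 d=-5/46
  seg 1: a=5 b=3/23 c=-15/23 d=-11/23
  seg 2: a=4 b=-60/23 c=-48/23 d=16/23
S(9/4) = 319/64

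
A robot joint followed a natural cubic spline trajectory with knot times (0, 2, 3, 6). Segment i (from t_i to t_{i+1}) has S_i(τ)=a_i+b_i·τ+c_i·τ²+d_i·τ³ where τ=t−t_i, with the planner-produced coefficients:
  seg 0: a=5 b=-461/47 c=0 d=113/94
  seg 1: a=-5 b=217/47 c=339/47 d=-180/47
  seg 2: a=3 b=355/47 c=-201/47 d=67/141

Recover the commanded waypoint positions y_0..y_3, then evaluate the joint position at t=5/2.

y_0=5 y_1=-5 y_2=3 y_3=0
S(5/2) = -257/188

y_0 = S_0(0) = a_0 = 5
y_1 = S_1(0) = a_1 = -5
y_2 = S_2(0) = a_2 = 3
y_3 = S_2(3) = 0
t_q=5/2 is in segment 1 (τ=1/2); S_1(τ)=-257/188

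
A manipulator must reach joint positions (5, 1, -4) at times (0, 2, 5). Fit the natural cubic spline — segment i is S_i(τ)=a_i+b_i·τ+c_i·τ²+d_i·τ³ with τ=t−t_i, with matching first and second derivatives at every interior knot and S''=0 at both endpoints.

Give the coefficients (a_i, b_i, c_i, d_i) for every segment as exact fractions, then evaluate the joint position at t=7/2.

Δ: Δ0=-2, Δ1=-5/3
row 1: diag=10, rhs=2; c'=3/10, d'=1/5
back: M1=1/5
M: M0=0, M1=1/5, M2=0
seg 0: a=5, c=M0/2=0, d=(M1−M0)/(6·2)=1/60, b=Δ0−h0·(2M0+M1)/6=-31/15
seg 1: a=1, c=M1/2=1/10, d=(M2−M1)/(6·3)=-1/90, b=Δ1−h1·(2M1+M2)/6=-28/15
t_q=7/2 → seg 1, τ=3/2; S=1+-28/15·τ+1/10·τ²+-1/90·τ³=-129/80

  seg 0: a=5 b=-31/15 c=0 d=1/60
  seg 1: a=1 b=-28/15 c=1/10 d=-1/90
S(7/2) = -129/80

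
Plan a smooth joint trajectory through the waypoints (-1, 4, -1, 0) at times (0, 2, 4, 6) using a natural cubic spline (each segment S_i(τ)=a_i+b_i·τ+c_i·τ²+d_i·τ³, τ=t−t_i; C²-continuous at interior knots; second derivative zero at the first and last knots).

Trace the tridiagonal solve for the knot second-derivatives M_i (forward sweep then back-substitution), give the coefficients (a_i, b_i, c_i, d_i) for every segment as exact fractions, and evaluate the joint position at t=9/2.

  seg 0: a=-1 b=121/30 c=0 d=-23/60
  seg 1: a=4 b=-17/30 c=-23/10 d=2/3
  seg 2: a=-1 b=-53/30 c=17/10 d=-17/60
S(9/2) = -239/160

Δ: Δ0=5/2, Δ1=-5/2, Δ2=1/2
row 1: diag=8, rhs=-30; c'=1/4, d'=-15/4
row 2: denom=8−2·1/4=15/2; d'=(18−2·-15/4)/(15/2)=17/5
back: M2=17/5
back: M1=-15/4−1/4·17/5=-23/5
M: M0=0, M1=-23/5, M2=17/5, M3=0
seg 0: a=-1, c=M0/2=0, d=(M1−M0)/(6·2)=-23/60, b=Δ0−h0·(2M0+M1)/6=121/30
seg 1: a=4, c=M1/2=-23/10, d=(M2−M1)/(6·2)=2/3, b=Δ1−h1·(2M1+M2)/6=-17/30
seg 2: a=-1, c=M2/2=17/10, d=(M3−M2)/(6·2)=-17/60, b=Δ2−h2·(2M2+M3)/6=-53/30
t_q=9/2 → seg 2, τ=1/2; S=-1+-53/30·τ+17/10·τ²+-17/60·τ³=-239/160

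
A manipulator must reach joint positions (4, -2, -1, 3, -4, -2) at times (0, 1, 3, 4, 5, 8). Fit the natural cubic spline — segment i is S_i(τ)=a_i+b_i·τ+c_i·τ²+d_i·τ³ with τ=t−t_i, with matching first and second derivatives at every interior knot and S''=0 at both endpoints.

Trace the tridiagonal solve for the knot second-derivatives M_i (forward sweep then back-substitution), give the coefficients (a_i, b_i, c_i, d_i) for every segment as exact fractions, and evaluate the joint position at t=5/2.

  seg 0: a=4 b=-9619/1416 c=0 d=1123/1416
  seg 1: a=-2 b=-3125/708 c=1123/472 d=55/1416
  seg 2: a=-1 b=3943/708 c=1233/472 d=-5921/1416
  seg 3: a=3 b=-2479/1416 c=-586/59 d=6631/1416
  seg 4: a=-4 b=-5357/708 c=1943/472 d=-1943/4248
S(5/2) = -11843/3776

Δ: Δ0=-6, Δ1=1/2, Δ2=4, Δ3=-7, Δ4=2/3
row 1: diag=6, rhs=39; c'=1/3, d'=13/2
row 2: denom=6−2·1/3=16/3; d'=(21−2·13/2)/(16/3)=3/2
row 3: denom=4−1·3/16=61/16; d'=(-66−1·3/2)/(61/16)=-1080/61
row 4: denom=8−1·16/61=472/61; d'=(46−1·-1080/61)/(472/61)=1943/236
back: M4=1943/236
back: M3=-1080/61−16/61·1943/236=-1172/59
back: M2=3/2−3/16·-1172/59=1233/236
back: M1=13/2−1/3·1233/236=1123/236
M: M0=0, M1=1123/236, M2=1233/236, M3=-1172/59, M4=1943/236, M5=0
seg 0: a=4, c=M0/2=0, d=(M1−M0)/(6·1)=1123/1416, b=Δ0−h0·(2M0+M1)/6=-9619/1416
seg 1: a=-2, c=M1/2=1123/472, d=(M2−M1)/(6·2)=55/1416, b=Δ1−h1·(2M1+M2)/6=-3125/708
seg 2: a=-1, c=M2/2=1233/472, d=(M3−M2)/(6·1)=-5921/1416, b=Δ2−h2·(2M2+M3)/6=3943/708
seg 3: a=3, c=M3/2=-586/59, d=(M4−M3)/(6·1)=6631/1416, b=Δ3−h3·(2M3+M4)/6=-2479/1416
seg 4: a=-4, c=M4/2=1943/472, d=(M5−M4)/(6·3)=-1943/4248, b=Δ4−h4·(2M4+M5)/6=-5357/708
t_q=5/2 → seg 1, τ=3/2; S=-2+-3125/708·τ+1123/472·τ²+55/1416·τ³=-11843/3776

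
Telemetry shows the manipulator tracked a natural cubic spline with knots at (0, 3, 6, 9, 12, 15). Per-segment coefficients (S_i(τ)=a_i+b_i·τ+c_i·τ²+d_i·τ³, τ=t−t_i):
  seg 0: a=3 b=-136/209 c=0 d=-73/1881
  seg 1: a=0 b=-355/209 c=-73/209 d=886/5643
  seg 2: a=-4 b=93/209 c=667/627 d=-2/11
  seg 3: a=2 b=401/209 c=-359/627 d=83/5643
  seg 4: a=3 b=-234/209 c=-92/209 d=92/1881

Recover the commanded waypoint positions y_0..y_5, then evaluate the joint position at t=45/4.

y_0=3 y_1=0 y_2=-4 y_3=2 y_4=3 y_5=-3
S(45/4) = 47965/13376

y_0 = S_0(0) = a_0 = 3
y_1 = S_1(0) = a_1 = 0
y_2 = S_2(0) = a_2 = -4
y_3 = S_3(0) = a_3 = 2
y_4 = S_4(0) = a_4 = 3
y_5 = S_4(3) = -3
t_q=45/4 is in segment 3 (τ=9/4); S_3(τ)=47965/13376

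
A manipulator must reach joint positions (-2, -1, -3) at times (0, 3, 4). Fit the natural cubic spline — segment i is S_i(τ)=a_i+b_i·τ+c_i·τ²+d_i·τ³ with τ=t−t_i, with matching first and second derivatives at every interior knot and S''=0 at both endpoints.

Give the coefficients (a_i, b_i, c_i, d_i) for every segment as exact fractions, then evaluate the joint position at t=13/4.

  seg 0: a=-2 b=29/24 c=0 d=-7/72
  seg 1: a=-1 b=-17/12 c=-7/8 d=7/24
S(13/4) = -719/512

Δ: Δ0=1/3, Δ1=-2
row 1: diag=8, rhs=-14; c'=1/8, d'=-7/4
back: M1=-7/4
M: M0=0, M1=-7/4, M2=0
seg 0: a=-2, c=M0/2=0, d=(M1−M0)/(6·3)=-7/72, b=Δ0−h0·(2M0+M1)/6=29/24
seg 1: a=-1, c=M1/2=-7/8, d=(M2−M1)/(6·1)=7/24, b=Δ1−h1·(2M1+M2)/6=-17/12
t_q=13/4 → seg 1, τ=1/4; S=-1+-17/12·τ+-7/8·τ²+7/24·τ³=-719/512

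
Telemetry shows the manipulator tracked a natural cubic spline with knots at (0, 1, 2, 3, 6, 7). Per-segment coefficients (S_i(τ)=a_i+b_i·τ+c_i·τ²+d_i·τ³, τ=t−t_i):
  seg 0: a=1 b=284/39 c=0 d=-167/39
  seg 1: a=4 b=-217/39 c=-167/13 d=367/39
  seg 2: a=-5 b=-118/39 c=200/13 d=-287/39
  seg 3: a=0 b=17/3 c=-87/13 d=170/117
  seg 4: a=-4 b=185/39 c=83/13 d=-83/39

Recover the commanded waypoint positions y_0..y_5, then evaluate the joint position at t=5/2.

y_0=1 y_1=4 y_2=-5 y_3=0 y_4=-4 y_5=5
S(5/2) = -373/104

y_0 = S_0(0) = a_0 = 1
y_1 = S_1(0) = a_1 = 4
y_2 = S_2(0) = a_2 = -5
y_3 = S_3(0) = a_3 = 0
y_4 = S_4(0) = a_4 = -4
y_5 = S_4(1) = 5
t_q=5/2 is in segment 2 (τ=1/2); S_2(τ)=-373/104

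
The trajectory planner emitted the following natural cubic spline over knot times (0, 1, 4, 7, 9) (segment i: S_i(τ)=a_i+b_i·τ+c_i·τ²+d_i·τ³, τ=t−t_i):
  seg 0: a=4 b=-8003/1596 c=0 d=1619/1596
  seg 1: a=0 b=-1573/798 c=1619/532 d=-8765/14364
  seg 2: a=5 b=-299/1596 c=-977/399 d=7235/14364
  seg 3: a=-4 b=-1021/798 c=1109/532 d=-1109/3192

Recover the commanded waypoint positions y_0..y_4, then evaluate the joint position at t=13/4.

y_0=4 y_1=0 y_2=5 y_3=-4 y_4=-1
S(13/4) = 136893/34048

y_0 = S_0(0) = a_0 = 4
y_1 = S_1(0) = a_1 = 0
y_2 = S_2(0) = a_2 = 5
y_3 = S_3(0) = a_3 = -4
y_4 = S_3(2) = -1
t_q=13/4 is in segment 1 (τ=9/4); S_1(τ)=136893/34048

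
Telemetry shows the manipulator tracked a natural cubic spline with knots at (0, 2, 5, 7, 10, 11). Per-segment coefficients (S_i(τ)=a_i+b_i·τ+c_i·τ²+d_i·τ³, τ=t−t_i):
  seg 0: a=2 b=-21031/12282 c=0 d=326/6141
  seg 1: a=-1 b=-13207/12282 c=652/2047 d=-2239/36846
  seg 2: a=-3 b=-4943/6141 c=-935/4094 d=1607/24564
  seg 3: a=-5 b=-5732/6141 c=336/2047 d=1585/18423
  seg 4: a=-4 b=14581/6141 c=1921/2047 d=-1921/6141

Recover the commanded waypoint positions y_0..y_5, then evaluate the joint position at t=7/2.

y_0 = S_0(0) = a_0 = 2
y_1 = S_1(0) = a_1 = -1
y_2 = S_2(0) = a_2 = -3
y_3 = S_3(0) = a_3 = -5
y_4 = S_4(0) = a_4 = -4
y_5 = S_4(1) = -1
t_q=7/2 is in segment 1 (τ=3/2); S_1(τ)=-68825/32752

y_0=2 y_1=-1 y_2=-3 y_3=-5 y_4=-4 y_5=-1
S(7/2) = -68825/32752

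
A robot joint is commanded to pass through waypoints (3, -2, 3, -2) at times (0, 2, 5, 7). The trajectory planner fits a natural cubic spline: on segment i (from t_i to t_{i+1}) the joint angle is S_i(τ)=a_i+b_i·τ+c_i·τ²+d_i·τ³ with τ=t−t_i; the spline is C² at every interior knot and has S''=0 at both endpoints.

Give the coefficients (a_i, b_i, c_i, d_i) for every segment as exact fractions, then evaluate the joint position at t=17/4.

  seg 0: a=3 b=-155/42 c=0 d=25/84
  seg 1: a=-2 b=-5/42 c=25/14 d=-25/63
  seg 2: a=3 b=-5/42 c=-25/14 d=25/84
S(17/4) = 1009/448

Δ: Δ0=-5/2, Δ1=5/3, Δ2=-5/2
row 1: diag=10, rhs=25; c'=3/10, d'=5/2
row 2: denom=10−3·3/10=91/10; d'=(-25−3·5/2)/(91/10)=-25/7
back: M2=-25/7
back: M1=5/2−3/10·-25/7=25/7
M: M0=0, M1=25/7, M2=-25/7, M3=0
seg 0: a=3, c=M0/2=0, d=(M1−M0)/(6·2)=25/84, b=Δ0−h0·(2M0+M1)/6=-155/42
seg 1: a=-2, c=M1/2=25/14, d=(M2−M1)/(6·3)=-25/63, b=Δ1−h1·(2M1+M2)/6=-5/42
seg 2: a=3, c=M2/2=-25/14, d=(M3−M2)/(6·2)=25/84, b=Δ2−h2·(2M2+M3)/6=-5/42
t_q=17/4 → seg 1, τ=9/4; S=-2+-5/42·τ+25/14·τ²+-25/63·τ³=1009/448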